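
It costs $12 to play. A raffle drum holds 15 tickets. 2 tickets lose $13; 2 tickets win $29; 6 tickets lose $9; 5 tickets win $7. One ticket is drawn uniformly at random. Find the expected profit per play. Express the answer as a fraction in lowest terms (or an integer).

-167/15 dollars

E[payout] = (2/15)·(-13) + (2/15)·29 + (6/15)·(-9) + (5/15)·7 = 13/15
Expected profit = 13/15 − 12 = -167/15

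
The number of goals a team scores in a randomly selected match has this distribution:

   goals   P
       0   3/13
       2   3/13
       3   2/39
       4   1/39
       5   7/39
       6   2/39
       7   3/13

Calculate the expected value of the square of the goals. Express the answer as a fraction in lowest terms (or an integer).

758/39

E[X²] = (3/13)·0 + (3/13)·4 + (2/39)·9 + (1/39)·16 + (7/39)·25 + (2/39)·36 + (3/13)·49
     = 758/39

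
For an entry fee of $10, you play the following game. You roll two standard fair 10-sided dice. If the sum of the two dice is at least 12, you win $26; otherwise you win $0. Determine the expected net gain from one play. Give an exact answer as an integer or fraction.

E[payout] = (11/20)·0 + (9/20)·26 = 117/10
Expected profit = 117/10 − 10 = 17/10

17/10 dollars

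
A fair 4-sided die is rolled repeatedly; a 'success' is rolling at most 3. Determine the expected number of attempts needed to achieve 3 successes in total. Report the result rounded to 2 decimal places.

By linearity (sum of 3 independent geometric waits), E[trials] = 3/p = 3/(3/4) = 4.
≈ 4.00

4.00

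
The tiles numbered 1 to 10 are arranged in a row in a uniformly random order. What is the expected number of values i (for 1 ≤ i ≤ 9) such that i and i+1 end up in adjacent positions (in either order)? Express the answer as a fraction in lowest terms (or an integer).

For each i ∈ {1,…,9}, let Xᵢ = 1 if i and i+1 are adjacent. P(Xᵢ=1) = 2·(10−1)!/10! = 2/10.
By linearity, E[ΣXᵢ] = (9)·(2/10) = 9/5.

9/5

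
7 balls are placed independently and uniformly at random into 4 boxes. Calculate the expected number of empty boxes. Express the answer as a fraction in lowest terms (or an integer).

Let Xⱼ=1 if box j is empty. P(Xⱼ=1) = ((4-1)/4)^7 = 2187/16384.
By linearity, E[#empty] = 4·2187/16384 = 2187/4096.

2187/4096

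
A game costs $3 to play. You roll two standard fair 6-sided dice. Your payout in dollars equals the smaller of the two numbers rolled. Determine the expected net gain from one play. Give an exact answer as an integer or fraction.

-17/36 dollars

Distribution of the smaller of the two numbers rolled: 1 w.p. 11/36, 2 w.p. 1/4, 3 w.p. 7/36, 4 w.p. 5/36, 5 w.p. 1/12, 6 w.p. 1/36
E[payout] = (11/36)·1 + (1/4)·2 + (7/36)·3 + (5/36)·4 + (1/12)·5 + (1/36)·6 = 91/36
Expected profit = 91/36 − 3 = -17/36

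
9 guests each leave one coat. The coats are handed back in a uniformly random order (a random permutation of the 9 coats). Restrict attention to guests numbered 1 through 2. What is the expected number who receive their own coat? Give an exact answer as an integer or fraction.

Let Xᵢ = 1 if person i gets their own coat. For each i, P(Xᵢ=1) = 1/9.
By linearity of expectation, E[X₁+…+X_2] = 2·(1/9) = 2/9.

2/9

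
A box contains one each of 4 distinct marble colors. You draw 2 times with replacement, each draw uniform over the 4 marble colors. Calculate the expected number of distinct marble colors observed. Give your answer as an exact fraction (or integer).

Let Xⱼ=1 if type j appears at least once. P(Xⱼ=1) = 1 − ((4−1)/4)^2 = 7/16.
E[#distinct] = 4·7/16 = 7/4.

7/4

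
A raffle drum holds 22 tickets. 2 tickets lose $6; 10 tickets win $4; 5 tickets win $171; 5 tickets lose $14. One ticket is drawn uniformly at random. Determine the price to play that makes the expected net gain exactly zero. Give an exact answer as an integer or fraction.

E[payout] = (2/22)·(-6) + (10/22)·4 + (5/22)·171 + (5/22)·(-14) = 813/22
Fair fee = E[payout] = 813/22

813/22 dollars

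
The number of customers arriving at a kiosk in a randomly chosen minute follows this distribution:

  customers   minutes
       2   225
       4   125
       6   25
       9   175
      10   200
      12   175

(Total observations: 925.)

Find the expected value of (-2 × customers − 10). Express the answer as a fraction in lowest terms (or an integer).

Total = 925, so P(customers=2) = 225/925, etc.
E[-2x-10] = (9/37)·(-14) + (5/37)·(-18) + (1/37)·(-22) + (7/37)·(-28) + (8/37)·(-30) + (7/37)·(-34)
     = -912/37

-912/37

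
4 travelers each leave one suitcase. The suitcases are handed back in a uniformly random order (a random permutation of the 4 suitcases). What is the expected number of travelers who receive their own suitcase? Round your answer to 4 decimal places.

Let Xᵢ = 1 if person i gets their own suitcase. For each i, P(Xᵢ=1) = 1/4.
By linearity of expectation, E[X₁+…+X_4] = 4·(1/4) = 1.
≈ 1.0000

1.0000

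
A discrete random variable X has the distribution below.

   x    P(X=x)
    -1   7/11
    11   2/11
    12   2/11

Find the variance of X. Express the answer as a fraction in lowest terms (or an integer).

E[X] = (7/11)·(-1) + (2/11)·11 + (2/11)·12 = 39/11
E[X²] = (7/11)·1 + (2/11)·121 + (2/11)·144 = 537/11
Var(X) = 537/11 − (39/11)² = 4386/121

4386/121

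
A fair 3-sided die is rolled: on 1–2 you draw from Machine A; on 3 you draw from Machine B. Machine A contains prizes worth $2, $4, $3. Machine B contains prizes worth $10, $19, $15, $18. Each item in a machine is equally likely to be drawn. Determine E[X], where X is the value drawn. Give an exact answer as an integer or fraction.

43/6 dollars

E[X | Machine A] = (2 + 4 + 3)/3 = 3
E[X | Machine B] = (10 + 19 + 15 + 18)/4 = 31/2
E[X] = (2/3)·3 + (1/3)·31/2 = 43/6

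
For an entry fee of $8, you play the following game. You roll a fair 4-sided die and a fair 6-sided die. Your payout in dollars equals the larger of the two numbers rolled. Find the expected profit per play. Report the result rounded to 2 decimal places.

-$4.08

Distribution of the larger of the two numbers rolled: 1 w.p. 1/24, 2 w.p. 1/8, 3 w.p. 5/24, 4 w.p. 7/24, 5 w.p. 1/6, 6 w.p. 1/6
E[payout] = (1/24)·1 + (1/8)·2 + (5/24)·3 + (7/24)·4 + (1/6)·5 + (1/6)·6 = 47/12
Expected profit = 47/12 − 8 = -49/12 ≈ -$4.08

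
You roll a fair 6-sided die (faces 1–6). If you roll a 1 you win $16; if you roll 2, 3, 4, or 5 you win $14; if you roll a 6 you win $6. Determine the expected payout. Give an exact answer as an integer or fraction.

$13

E[payout] = (1/6)·6 + (2/3)·14 + (1/6)·16 = 13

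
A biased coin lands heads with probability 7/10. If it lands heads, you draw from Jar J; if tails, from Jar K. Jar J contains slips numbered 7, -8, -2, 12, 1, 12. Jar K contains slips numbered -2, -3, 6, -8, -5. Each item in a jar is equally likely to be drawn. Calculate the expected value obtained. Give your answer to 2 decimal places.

E[X | Jar J] = (7 − 8 − 2 + 12 + 1 + 12)/6 = 11/3
E[X | Jar K] = (-2 − 3 + 6 − 8 − 5)/5 = -12/5
E[X] = (7/10)·11/3 + (3/10)·(-12/5) = 277/150 ≈ 1.85

1.85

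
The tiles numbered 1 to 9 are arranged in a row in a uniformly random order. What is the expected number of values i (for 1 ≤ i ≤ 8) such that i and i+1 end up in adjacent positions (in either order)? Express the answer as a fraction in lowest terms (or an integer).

For each i ∈ {1,…,8}, let Xᵢ = 1 if i and i+1 are adjacent. P(Xᵢ=1) = 2·(9−1)!/9! = 2/9.
By linearity, E[ΣXᵢ] = (8)·(2/9) = 16/9.

16/9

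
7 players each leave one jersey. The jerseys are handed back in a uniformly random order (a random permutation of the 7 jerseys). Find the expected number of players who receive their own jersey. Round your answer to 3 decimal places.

Let Xᵢ = 1 if person i gets their own jersey. For each i, P(Xᵢ=1) = 1/7.
By linearity of expectation, E[X₁+…+X_7] = 7·(1/7) = 1.
≈ 1.000

1.000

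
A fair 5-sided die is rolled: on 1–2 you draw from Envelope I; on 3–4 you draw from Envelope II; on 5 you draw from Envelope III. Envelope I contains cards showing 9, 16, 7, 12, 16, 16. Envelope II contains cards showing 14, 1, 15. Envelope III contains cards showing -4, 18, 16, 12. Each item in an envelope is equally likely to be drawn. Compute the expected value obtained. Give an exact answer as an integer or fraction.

67/6

E[X | Envelope I] = (9 + 16 + 7 + 12 + 16 + 16)/6 = 38/3
E[X | Envelope II] = (14 + 1 + 15)/3 = 10
E[X | Envelope III] = (-4 + 18 + 16 + 12)/4 = 21/2
E[X] = (2/5)·38/3 + (2/5)·10 + (1/5)·21/2 = 67/6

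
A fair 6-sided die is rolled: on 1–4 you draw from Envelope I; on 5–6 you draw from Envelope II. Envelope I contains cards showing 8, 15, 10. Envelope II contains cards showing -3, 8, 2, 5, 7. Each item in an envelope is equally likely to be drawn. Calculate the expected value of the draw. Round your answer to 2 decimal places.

E[X | Envelope I] = (8 + 15 + 10)/3 = 11
E[X | Envelope II] = (-3 + 8 + 2 + 5 + 7)/5 = 19/5
E[X] = (2/3)·11 + (1/3)·19/5 = 43/5 ≈ 8.60

8.60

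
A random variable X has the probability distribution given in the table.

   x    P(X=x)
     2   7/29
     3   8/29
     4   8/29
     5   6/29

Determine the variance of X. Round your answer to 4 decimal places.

1.1439

E[X] = (7/29)·2 + (8/29)·3 + (8/29)·4 + (6/29)·5 = 100/29
E[X²] = (7/29)·4 + (8/29)·9 + (8/29)·16 + (6/29)·25 = 378/29
Var(X) = 378/29 − (100/29)² = 962/841 ≈ 1.1439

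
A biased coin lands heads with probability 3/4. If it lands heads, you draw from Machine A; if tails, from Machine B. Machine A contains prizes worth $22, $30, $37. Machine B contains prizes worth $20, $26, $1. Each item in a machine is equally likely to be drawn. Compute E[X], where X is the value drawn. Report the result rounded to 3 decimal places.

$26.167

E[X | Machine A] = (22 + 30 + 37)/3 = 89/3
E[X | Machine B] = (20 + 26 + 1)/3 = 47/3
E[X] = (3/4)·89/3 + (1/4)·47/3 = 157/6 ≈ 26.167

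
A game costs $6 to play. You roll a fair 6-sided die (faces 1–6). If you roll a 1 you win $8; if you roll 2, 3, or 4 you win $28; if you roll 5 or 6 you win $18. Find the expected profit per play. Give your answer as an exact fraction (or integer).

46/3 dollars

E[payout] = (1/6)·8 + (1/3)·18 + (1/2)·28 = 64/3
Expected profit = 64/3 − 6 = 46/3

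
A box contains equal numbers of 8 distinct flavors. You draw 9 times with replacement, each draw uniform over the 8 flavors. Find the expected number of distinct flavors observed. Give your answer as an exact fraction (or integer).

93864121/16777216

Let Xⱼ=1 if type j appears at least once. P(Xⱼ=1) = 1 − ((8−1)/8)^9 = 93864121/134217728.
E[#distinct] = 8·93864121/134217728 = 93864121/16777216.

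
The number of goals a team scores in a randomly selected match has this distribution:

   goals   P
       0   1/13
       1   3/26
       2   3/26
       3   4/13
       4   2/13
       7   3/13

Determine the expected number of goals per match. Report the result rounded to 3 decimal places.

3.500

E[X] = (1/13)·0 + (3/26)·1 + (3/26)·2 + (4/13)·3 + (2/13)·4 + (3/13)·7
     = 7/2 ≈ 3.500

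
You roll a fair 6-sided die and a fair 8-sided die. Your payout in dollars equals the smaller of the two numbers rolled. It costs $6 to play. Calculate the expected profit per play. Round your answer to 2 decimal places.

Distribution of the smaller of the two numbers rolled: 1 w.p. 13/48, 2 w.p. 11/48, 3 w.p. 3/16, 4 w.p. 7/48, 5 w.p. 5/48, 6 w.p. 1/16
E[payout] = (13/48)·1 + (11/48)·2 + (3/16)·3 + (7/48)·4 + (5/48)·5 + (1/16)·6 = 133/48
Expected profit = 133/48 − 6 = -155/48 ≈ -$3.23

-$3.23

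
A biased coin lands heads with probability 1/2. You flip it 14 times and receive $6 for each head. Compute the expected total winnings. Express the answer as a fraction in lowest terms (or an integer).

$42

E[#heads] = 14·1/2 = 7 (linearity over flips).
E[winnings] = 6·7 = 42.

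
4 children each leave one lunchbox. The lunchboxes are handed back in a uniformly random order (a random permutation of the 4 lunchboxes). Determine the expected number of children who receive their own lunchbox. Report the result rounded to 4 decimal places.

1.0000

Let Xᵢ = 1 if person i gets their own lunchbox. For each i, P(Xᵢ=1) = 1/4.
By linearity of expectation, E[X₁+…+X_4] = 4·(1/4) = 1.
≈ 1.0000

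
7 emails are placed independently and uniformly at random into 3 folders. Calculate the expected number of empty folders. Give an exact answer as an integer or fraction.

Let Xⱼ=1 if folder j is empty. P(Xⱼ=1) = ((3-1)/3)^7 = 128/2187.
By linearity, E[#empty] = 3·128/2187 = 128/729.

128/729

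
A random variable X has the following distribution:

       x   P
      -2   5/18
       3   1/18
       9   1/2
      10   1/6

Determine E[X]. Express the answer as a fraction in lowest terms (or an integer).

52/9

E[X] = (5/18)·(-2) + (1/18)·3 + (1/2)·9 + (1/6)·10
     = 52/9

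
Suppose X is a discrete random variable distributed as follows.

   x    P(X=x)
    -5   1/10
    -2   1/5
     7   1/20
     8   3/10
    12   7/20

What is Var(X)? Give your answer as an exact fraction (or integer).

E[X] = (1/10)·(-5) + (1/5)·(-2) + (1/20)·7 + (3/10)·8 + (7/20)·12 = 121/20
E[X²] = (1/10)·25 + (1/5)·4 + (1/20)·49 + (3/10)·64 + (7/20)·144 = 1507/20
Var(X) = 1507/20 − (121/20)² = 15499/400

15499/400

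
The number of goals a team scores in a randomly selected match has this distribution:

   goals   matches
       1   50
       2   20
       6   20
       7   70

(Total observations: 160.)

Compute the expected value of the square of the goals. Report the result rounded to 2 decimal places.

26.75

Total = 160, so P(goals=1) = 50/160, etc.
E[X²] = (5/16)·1 + (1/8)·4 + (1/8)·36 + (7/16)·49
     = 107/4 ≈ 26.75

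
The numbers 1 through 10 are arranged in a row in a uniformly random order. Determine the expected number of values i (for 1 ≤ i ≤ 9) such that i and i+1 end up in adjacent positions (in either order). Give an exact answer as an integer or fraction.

9/5

For each i ∈ {1,…,9}, let Xᵢ = 1 if i and i+1 are adjacent. P(Xᵢ=1) = 2·(10−1)!/10! = 2/10.
By linearity, E[ΣXᵢ] = (9)·(2/10) = 9/5.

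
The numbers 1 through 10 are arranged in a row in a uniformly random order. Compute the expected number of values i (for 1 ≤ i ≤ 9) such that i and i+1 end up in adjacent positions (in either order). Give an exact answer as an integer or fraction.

9/5

For each i ∈ {1,…,9}, let Xᵢ = 1 if i and i+1 are adjacent. P(Xᵢ=1) = 2·(10−1)!/10! = 2/10.
By linearity, E[ΣXᵢ] = (9)·(2/10) = 9/5.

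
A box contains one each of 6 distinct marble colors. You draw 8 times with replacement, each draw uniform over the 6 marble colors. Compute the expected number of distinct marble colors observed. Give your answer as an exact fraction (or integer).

Let Xⱼ=1 if type j appears at least once. P(Xⱼ=1) = 1 − ((6−1)/6)^8 = 1288991/1679616.
E[#distinct] = 6·1288991/1679616 = 1288991/279936.

1288991/279936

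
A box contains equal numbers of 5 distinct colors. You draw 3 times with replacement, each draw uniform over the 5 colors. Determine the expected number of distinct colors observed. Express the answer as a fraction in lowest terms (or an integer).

Let Xⱼ=1 if type j appears at least once. P(Xⱼ=1) = 1 − ((5−1)/5)^3 = 61/125.
E[#distinct] = 5·61/125 = 61/25.

61/25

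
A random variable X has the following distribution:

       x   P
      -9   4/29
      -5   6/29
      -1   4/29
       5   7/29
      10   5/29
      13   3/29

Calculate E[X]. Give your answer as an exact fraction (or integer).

E[X] = (4/29)·(-9) + (6/29)·(-5) + (4/29)·(-1) + (7/29)·5 + (5/29)·10 + (3/29)·13
     = 54/29

54/29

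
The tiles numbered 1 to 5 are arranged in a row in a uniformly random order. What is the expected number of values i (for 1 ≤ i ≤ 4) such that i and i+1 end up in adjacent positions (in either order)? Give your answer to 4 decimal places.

1.6000

For each i ∈ {1,…,4}, let Xᵢ = 1 if i and i+1 are adjacent. P(Xᵢ=1) = 2·(5−1)!/5! = 2/5.
By linearity, E[ΣXᵢ] = (4)·(2/5) = 8/5.
≈ 1.6000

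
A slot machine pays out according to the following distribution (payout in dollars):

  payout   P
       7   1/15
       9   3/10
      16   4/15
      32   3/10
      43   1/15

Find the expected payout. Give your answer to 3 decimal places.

E[X] = (1/15)·7 + (3/10)·9 + (4/15)·16 + (3/10)·32 + (1/15)·43
     = 199/10 ≈ 19.900

$19.900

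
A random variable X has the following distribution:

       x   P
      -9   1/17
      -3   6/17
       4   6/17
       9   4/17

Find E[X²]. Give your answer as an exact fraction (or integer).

555/17

E[X²] = (1/17)·81 + (6/17)·9 + (6/17)·16 + (4/17)·81
     = 555/17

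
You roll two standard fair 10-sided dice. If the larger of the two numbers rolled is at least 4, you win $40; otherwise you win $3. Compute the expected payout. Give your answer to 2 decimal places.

$36.67

E[payout] = (9/100)·3 + (91/100)·40 = 3667/100
≈ $36.67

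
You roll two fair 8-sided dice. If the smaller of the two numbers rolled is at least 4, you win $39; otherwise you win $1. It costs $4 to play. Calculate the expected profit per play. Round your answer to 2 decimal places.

E[payout] = (39/64)·1 + (25/64)·39 = 507/32
Expected profit = 507/32 − 4 = 379/32 ≈ $11.84

$11.84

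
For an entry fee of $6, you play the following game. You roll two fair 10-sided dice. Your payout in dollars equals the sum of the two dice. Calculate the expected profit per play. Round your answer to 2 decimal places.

Distribution of the sum of the two dice: 2 w.p. 1/100, 3 w.p. 1/50, 4 w.p. 3/100, 5 w.p. 1/25, 6 w.p. 1/20, 7 w.p. 3/50, …
E[payout] = (1/100)·2 + (1/50)·3 + (3/100)·4 + (1/25)·5 + (1/20)·6 + (3/50)·7 + (7/100)·8 + (2/25)·9 + (9/100)·10 + (1/10)·11 + (9/100)·12 + (2/25)·13 + (7/100)·14 + (3/50)·15 + (1/20)·16 + (1/25)·17 + (3/100)·18 + (1/50)·19 + (1/100)·20 = 11
Expected profit = 11 − 6 = 5 ≈ $5.00

$5.00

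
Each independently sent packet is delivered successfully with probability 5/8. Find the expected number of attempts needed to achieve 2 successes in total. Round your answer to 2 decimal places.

By linearity (sum of 2 independent geometric waits), E[trials] = 2/p = 2/(5/8) = 16/5.
≈ 3.20

3.20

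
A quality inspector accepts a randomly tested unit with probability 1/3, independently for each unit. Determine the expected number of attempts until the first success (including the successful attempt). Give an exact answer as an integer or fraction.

3

For a geometric distribution, E[trials] = 1/p = 1/(1/3) = 3.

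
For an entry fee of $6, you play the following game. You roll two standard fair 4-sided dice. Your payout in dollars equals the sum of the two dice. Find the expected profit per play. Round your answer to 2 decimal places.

-$1.00

Distribution of the sum of the two dice: 2 w.p. 1/16, 3 w.p. 1/8, 4 w.p. 3/16, 5 w.p. 1/4, 6 w.p. 3/16, 7 w.p. 1/8, …
E[payout] = (1/16)·2 + (1/8)·3 + (3/16)·4 + (1/4)·5 + (3/16)·6 + (1/8)·7 + (1/16)·8 = 5
Expected profit = 5 − 6 = -1 ≈ -$1.00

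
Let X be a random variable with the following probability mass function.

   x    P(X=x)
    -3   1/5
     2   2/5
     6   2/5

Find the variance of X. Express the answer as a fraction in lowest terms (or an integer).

E[X] = (1/5)·(-3) + (2/5)·2 + (2/5)·6 = 13/5
E[X²] = (1/5)·9 + (2/5)·4 + (2/5)·36 = 89/5
Var(X) = 89/5 − (13/5)² = 276/25

276/25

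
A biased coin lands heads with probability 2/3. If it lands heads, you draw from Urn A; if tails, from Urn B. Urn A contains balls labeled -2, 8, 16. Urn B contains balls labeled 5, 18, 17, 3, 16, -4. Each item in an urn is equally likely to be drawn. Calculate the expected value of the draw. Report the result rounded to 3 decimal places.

E[X | Urn A] = (-2 + 8 + 16)/3 = 22/3
E[X | Urn B] = (5 + 18 + 17 + 3 + 16 − 4)/6 = 55/6
E[X] = (2/3)·22/3 + (1/3)·55/6 = 143/18 ≈ 7.944

7.944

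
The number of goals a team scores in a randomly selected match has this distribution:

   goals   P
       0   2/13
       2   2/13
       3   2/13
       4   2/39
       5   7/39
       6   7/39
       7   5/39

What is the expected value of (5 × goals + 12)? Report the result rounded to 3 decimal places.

31.231

E[5x+12] = (2/13)·12 + (2/13)·22 + (2/13)·27 + (2/39)·32 + (7/39)·37 + (7/39)·42 + (5/39)·47
     = 406/13 ≈ 31.231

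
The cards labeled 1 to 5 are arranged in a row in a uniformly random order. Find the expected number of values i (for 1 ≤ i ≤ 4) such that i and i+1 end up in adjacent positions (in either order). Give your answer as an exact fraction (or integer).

8/5

For each i ∈ {1,…,4}, let Xᵢ = 1 if i and i+1 are adjacent. P(Xᵢ=1) = 2·(5−1)!/5! = 2/5.
By linearity, E[ΣXᵢ] = (4)·(2/5) = 8/5.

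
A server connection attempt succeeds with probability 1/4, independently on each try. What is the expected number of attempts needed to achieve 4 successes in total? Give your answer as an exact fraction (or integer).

16

By linearity (sum of 4 independent geometric waits), E[trials] = 4/p = 4/(1/4) = 16.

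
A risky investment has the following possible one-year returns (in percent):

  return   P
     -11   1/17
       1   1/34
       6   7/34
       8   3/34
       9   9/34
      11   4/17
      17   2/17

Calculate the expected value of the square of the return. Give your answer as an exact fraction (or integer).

E[X²] = (1/17)·121 + (1/34)·1 + (7/34)·36 + (3/34)·64 + (9/34)·81 + (4/17)·121 + (2/17)·289
     = 1770/17

1770/17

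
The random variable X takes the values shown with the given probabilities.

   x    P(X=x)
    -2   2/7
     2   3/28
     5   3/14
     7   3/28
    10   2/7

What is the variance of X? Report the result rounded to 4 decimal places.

22.0753

E[X] = (2/7)·(-2) + (3/28)·2 + (3/14)·5 + (3/28)·7 + (2/7)·10 = 121/28
E[X²] = (2/7)·4 + (3/28)·4 + (3/14)·25 + (3/28)·49 + (2/7)·100 = 163/4
Var(X) = 163/4 − (121/28)² = 17307/784 ≈ 22.0753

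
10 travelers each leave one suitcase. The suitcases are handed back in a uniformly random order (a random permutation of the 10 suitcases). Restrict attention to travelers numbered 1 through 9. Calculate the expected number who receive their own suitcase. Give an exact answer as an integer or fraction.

9/10

Let Xᵢ = 1 if person i gets their own suitcase. For each i, P(Xᵢ=1) = 1/10.
By linearity of expectation, E[X₁+…+X_9] = 9·(1/10) = 9/10.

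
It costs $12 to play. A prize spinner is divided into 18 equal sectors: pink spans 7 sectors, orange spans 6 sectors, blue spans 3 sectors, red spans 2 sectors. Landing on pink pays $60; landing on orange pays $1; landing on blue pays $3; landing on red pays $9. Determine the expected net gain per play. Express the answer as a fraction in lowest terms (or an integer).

79/6 dollars

E[payout] = (7/18)·60 + (6/18)·1 + (3/18)·3 + (2/18)·9 = 151/6
Expected profit = 151/6 − 12 = 79/6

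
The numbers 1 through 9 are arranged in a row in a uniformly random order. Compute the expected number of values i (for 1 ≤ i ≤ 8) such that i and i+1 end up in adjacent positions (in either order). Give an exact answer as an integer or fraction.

For each i ∈ {1,…,8}, let Xᵢ = 1 if i and i+1 are adjacent. P(Xᵢ=1) = 2·(9−1)!/9! = 2/9.
By linearity, E[ΣXᵢ] = (8)·(2/9) = 16/9.

16/9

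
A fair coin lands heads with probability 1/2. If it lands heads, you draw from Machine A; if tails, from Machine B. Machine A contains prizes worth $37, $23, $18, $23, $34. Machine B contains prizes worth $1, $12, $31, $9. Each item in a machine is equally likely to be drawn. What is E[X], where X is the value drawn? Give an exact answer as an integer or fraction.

161/8 dollars

E[X | Machine A] = (37 + 23 + 18 + 23 + 34)/5 = 27
E[X | Machine B] = (1 + 12 + 31 + 9)/4 = 53/4
E[X] = (1/2)·27 + (1/2)·53/4 = 161/8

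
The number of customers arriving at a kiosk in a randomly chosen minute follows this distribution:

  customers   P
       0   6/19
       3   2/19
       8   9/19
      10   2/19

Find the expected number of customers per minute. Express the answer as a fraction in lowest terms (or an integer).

98/19

E[X] = (6/19)·0 + (2/19)·3 + (9/19)·8 + (2/19)·10
     = 98/19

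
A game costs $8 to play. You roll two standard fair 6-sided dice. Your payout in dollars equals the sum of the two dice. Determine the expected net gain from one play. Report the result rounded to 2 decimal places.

Distribution of the sum of the two dice: 2 w.p. 1/36, 3 w.p. 1/18, 4 w.p. 1/12, 5 w.p. 1/9, 6 w.p. 5/36, 7 w.p. 1/6, …
E[payout] = (1/36)·2 + (1/18)·3 + (1/12)·4 + (1/9)·5 + (5/36)·6 + (1/6)·7 + (5/36)·8 + (1/9)·9 + (1/12)·10 + (1/18)·11 + (1/36)·12 = 7
Expected profit = 7 − 8 = -1 ≈ -$1.00

-$1.00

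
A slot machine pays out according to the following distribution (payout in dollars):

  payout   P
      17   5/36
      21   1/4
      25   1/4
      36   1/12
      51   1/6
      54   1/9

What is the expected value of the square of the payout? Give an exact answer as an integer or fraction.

E[X²] = (5/36)·289 + (1/4)·441 + (1/4)·625 + (1/12)·1296 + (1/6)·2601 + (1/9)·2916
     = 42197/36

42197/36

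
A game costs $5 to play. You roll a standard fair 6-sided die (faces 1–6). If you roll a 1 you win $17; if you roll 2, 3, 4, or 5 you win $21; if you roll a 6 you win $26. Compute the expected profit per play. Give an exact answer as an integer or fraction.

97/6 dollars

E[payout] = (1/6)·17 + (2/3)·21 + (1/6)·26 = 127/6
Expected profit = 127/6 − 5 = 97/6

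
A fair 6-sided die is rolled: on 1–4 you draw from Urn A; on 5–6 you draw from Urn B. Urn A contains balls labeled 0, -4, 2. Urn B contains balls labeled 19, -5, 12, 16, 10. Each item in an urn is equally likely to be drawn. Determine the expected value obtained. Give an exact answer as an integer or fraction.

E[X | Urn A] = (0 − 4 + 2)/3 = -2/3
E[X | Urn B] = (19 − 5 + 12 + 16 + 10)/5 = 52/5
E[X] = (2/3)·(-2/3) + (1/3)·52/5 = 136/45

136/45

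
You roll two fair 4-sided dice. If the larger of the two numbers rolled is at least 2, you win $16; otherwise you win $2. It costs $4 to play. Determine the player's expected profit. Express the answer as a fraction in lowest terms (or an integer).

E[payout] = (1/16)·2 + (15/16)·16 = 121/8
Expected profit = 121/8 − 4 = 89/8

89/8 dollars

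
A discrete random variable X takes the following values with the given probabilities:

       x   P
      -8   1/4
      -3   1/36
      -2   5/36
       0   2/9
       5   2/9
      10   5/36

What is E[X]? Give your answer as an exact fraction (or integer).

5/36

E[X] = (1/4)·(-8) + (1/36)·(-3) + (5/36)·(-2) + (2/9)·0 + (2/9)·5 + (5/36)·10
     = 5/36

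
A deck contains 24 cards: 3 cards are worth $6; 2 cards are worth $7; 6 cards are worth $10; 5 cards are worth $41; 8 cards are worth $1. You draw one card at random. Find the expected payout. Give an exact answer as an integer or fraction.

E[payout] = (3/24)·6 + (2/24)·7 + (6/24)·10 + (5/24)·41 + (8/24)·1 = 305/24

305/24 dollars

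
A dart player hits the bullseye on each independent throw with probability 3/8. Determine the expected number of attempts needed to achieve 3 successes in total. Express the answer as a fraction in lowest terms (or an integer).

8

By linearity (sum of 3 independent geometric waits), E[trials] = 3/p = 3/(3/8) = 8.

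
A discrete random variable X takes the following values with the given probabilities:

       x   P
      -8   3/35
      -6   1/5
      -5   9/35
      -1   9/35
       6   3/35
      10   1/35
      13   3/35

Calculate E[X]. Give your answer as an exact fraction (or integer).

-53/35

E[X] = (3/35)·(-8) + (1/5)·(-6) + (9/35)·(-5) + (9/35)·(-1) + (3/35)·6 + (1/35)·10 + (3/35)·13
     = -53/35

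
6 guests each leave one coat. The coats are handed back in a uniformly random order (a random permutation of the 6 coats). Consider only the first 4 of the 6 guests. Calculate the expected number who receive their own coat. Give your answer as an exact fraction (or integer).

2/3

Let Xᵢ = 1 if person i gets their own coat. For each i, P(Xᵢ=1) = 1/6.
By linearity of expectation, E[X₁+…+X_4] = 4·(1/6) = 2/3.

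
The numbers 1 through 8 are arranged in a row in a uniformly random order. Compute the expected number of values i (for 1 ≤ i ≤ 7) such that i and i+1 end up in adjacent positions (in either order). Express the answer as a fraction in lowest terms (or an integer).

7/4

For each i ∈ {1,…,7}, let Xᵢ = 1 if i and i+1 are adjacent. P(Xᵢ=1) = 2·(8−1)!/8! = 2/8.
By linearity, E[ΣXᵢ] = (7)·(2/8) = 7/4.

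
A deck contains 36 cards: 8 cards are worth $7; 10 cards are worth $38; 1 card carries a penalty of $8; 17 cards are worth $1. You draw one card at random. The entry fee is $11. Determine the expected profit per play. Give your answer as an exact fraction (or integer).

49/36 dollars

E[payout] = (8/36)·7 + (10/36)·38 + (1/36)·(-8) + (17/36)·1 = 445/36
Expected profit = 445/36 − 11 = 49/36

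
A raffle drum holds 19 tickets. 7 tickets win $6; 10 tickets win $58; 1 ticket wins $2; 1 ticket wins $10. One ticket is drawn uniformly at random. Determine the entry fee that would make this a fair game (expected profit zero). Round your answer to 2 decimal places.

$33.37

E[payout] = (7/19)·6 + (10/19)·58 + (1/19)·2 + (1/19)·10 = 634/19
Fair fee = E[payout] = 634/19 ≈ $33.37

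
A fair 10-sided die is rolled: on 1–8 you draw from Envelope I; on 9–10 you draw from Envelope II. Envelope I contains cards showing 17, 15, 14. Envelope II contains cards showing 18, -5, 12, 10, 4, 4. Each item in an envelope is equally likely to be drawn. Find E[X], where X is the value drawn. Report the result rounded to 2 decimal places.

E[X | Envelope I] = (17 + 15 + 14)/3 = 46/3
E[X | Envelope II] = (18 − 5 + 12 + 10 + 4 + 4)/6 = 43/6
E[X] = (4/5)·46/3 + (1/5)·43/6 = 137/10 ≈ 13.70

13.70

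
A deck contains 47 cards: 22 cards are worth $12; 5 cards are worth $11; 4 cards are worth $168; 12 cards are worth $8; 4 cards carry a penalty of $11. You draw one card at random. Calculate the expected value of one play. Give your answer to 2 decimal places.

E[payout] = (22/47)·12 + (5/47)·11 + (4/47)·168 + (12/47)·8 + (4/47)·(-11) = 1043/47
≈ $22.19

$22.19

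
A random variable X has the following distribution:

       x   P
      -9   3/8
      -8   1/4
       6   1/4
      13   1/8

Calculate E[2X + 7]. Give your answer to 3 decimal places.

E[2x+7] = (3/8)·(-11) + (1/4)·(-9) + (1/4)·19 + (1/8)·33
     = 5/2 ≈ 2.500

2.500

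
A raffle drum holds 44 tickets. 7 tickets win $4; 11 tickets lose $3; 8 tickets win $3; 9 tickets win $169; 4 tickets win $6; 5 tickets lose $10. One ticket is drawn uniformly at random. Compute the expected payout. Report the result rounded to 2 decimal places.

$34.41

E[payout] = (7/44)·4 + (11/44)·(-3) + (8/44)·3 + (9/44)·169 + (4/44)·6 + (5/44)·(-10) = 757/22
≈ $34.41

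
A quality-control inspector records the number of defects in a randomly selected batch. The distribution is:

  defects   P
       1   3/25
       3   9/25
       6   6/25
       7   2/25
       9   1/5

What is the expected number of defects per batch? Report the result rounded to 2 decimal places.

E[X] = (3/25)·1 + (9/25)·3 + (6/25)·6 + (2/25)·7 + (1/5)·9
     = 5 ≈ 5.00

5.00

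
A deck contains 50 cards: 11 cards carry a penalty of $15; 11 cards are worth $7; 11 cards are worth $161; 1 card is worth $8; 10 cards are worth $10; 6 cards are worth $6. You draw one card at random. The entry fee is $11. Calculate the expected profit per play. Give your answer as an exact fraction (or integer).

1277/50 dollars

E[payout] = (11/50)·(-15) + (11/50)·7 + (11/50)·161 + (1/50)·8 + (10/50)·10 + (6/50)·6 = 1827/50
Expected profit = 1827/50 − 11 = 1277/50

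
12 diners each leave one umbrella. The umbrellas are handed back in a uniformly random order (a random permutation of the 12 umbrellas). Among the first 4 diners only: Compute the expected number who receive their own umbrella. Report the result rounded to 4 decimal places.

0.3333

Let Xᵢ = 1 if person i gets their own umbrella. For each i, P(Xᵢ=1) = 1/12.
By linearity of expectation, E[X₁+…+X_4] = 4·(1/12) = 1/3.
≈ 0.3333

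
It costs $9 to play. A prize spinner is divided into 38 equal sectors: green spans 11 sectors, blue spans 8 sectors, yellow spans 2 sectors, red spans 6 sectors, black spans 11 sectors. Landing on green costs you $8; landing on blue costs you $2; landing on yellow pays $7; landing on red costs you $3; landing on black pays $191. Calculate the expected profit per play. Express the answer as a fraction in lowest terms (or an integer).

1651/38 dollars

E[payout] = (11/38)·(-8) + (8/38)·(-2) + (2/38)·7 + (6/38)·(-3) + (11/38)·191 = 1993/38
Expected profit = 1993/38 − 9 = 1651/38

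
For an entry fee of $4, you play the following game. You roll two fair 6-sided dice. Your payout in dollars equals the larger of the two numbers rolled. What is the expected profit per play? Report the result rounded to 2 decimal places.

Distribution of the larger of the two numbers rolled: 1 w.p. 1/36, 2 w.p. 1/12, 3 w.p. 5/36, 4 w.p. 7/36, 5 w.p. 1/4, 6 w.p. 11/36
E[payout] = (1/36)·1 + (1/12)·2 + (5/36)·3 + (7/36)·4 + (1/4)·5 + (11/36)·6 = 161/36
Expected profit = 161/36 − 4 = 17/36 ≈ $0.47

$0.47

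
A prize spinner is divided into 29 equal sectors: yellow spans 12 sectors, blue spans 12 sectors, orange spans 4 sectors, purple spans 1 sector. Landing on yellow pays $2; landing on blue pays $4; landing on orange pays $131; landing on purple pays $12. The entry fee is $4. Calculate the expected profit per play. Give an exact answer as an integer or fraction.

492/29 dollars

E[payout] = (12/29)·2 + (12/29)·4 + (4/29)·131 + (1/29)·12 = 608/29
Expected profit = 608/29 − 4 = 492/29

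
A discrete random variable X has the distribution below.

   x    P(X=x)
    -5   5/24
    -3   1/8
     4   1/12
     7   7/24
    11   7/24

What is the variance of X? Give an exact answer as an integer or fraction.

E[X] = (5/24)·(-5) + (1/8)·(-3) + (1/12)·4 + (7/24)·7 + (7/24)·11 = 25/6
E[X²] = (5/24)·25 + (1/8)·9 + (1/12)·16 + (7/24)·49 + (7/24)·121 = 229/4
Var(X) = 229/4 − (25/6)² = 359/9

359/9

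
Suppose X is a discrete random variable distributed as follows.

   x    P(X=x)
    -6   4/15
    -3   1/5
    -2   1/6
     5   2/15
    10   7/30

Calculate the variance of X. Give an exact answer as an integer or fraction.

8666/225

E[X] = (4/15)·(-6) + (1/5)·(-3) + (1/6)·(-2) + (2/15)·5 + (7/30)·10 = 7/15
E[X²] = (4/15)·36 + (1/5)·9 + (1/6)·4 + (2/15)·25 + (7/30)·100 = 581/15
Var(X) = 581/15 − (7/15)² = 8666/225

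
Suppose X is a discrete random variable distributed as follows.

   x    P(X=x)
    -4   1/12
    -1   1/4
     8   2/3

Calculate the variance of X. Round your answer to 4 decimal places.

21.6875

E[X] = (1/12)·(-4) + (1/4)·(-1) + (2/3)·8 = 19/4
E[X²] = (1/12)·16 + (1/4)·1 + (2/3)·64 = 177/4
Var(X) = 177/4 − (19/4)² = 347/16 ≈ 21.6875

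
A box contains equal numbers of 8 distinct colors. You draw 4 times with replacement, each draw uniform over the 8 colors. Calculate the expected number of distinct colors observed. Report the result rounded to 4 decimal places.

3.3105

Let Xⱼ=1 if type j appears at least once. P(Xⱼ=1) = 1 − ((8−1)/8)^4 = 1695/4096.
E[#distinct] = 8·1695/4096 = 1695/512.
≈ 3.3105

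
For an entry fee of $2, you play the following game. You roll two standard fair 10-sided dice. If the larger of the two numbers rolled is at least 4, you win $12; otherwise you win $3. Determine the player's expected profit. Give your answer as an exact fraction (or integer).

E[payout] = (9/100)·3 + (91/100)·12 = 1119/100
Expected profit = 1119/100 − 2 = 919/100

919/100 dollars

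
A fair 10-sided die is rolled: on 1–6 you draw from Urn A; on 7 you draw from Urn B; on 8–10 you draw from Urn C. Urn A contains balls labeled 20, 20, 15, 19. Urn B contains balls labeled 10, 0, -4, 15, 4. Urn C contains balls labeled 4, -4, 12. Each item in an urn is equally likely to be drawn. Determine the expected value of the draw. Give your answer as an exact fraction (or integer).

64/5

E[X | Urn A] = (20 + 20 + 15 + 19)/4 = 37/2
E[X | Urn B] = (10 + 0 − 4 + 15 + 4)/5 = 5
E[X | Urn C] = (4 − 4 + 12)/3 = 4
E[X] = (3/5)·37/2 + (1/10)·5 + (3/10)·4 = 64/5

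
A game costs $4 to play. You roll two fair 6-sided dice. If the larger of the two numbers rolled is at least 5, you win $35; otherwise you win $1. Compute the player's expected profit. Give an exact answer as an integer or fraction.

143/9 dollars

E[payout] = (4/9)·1 + (5/9)·35 = 179/9
Expected profit = 179/9 − 4 = 143/9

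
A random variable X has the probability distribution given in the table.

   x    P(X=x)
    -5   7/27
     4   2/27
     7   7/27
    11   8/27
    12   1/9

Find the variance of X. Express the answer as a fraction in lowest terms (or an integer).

E[X] = (7/27)·(-5) + (2/27)·4 + (7/27)·7 + (8/27)·11 + (1/9)·12 = 146/27
E[X²] = (7/27)·25 + (2/27)·16 + (7/27)·49 + (8/27)·121 + (1/9)·144 = 650/9
Var(X) = 650/9 − (146/27)² = 31334/729

31334/729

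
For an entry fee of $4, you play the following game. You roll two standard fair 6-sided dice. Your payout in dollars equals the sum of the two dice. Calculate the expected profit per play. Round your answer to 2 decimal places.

Distribution of the sum of the two dice: 2 w.p. 1/36, 3 w.p. 1/18, 4 w.p. 1/12, 5 w.p. 1/9, 6 w.p. 5/36, 7 w.p. 1/6, …
E[payout] = (1/36)·2 + (1/18)·3 + (1/12)·4 + (1/9)·5 + (5/36)·6 + (1/6)·7 + (5/36)·8 + (1/9)·9 + (1/12)·10 + (1/18)·11 + (1/36)·12 = 7
Expected profit = 7 − 4 = 3 ≈ $3.00

$3.00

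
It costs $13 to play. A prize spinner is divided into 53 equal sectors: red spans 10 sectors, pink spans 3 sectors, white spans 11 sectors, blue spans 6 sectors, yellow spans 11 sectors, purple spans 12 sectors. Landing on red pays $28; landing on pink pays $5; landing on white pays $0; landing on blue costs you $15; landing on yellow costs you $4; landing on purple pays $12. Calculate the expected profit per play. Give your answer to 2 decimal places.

E[payout] = (10/53)·28 + (3/53)·5 + (11/53)·0 + (6/53)·(-15) + (11/53)·(-4) + (12/53)·12 = 305/53
Expected profit = 305/53 − 13 = -384/53 ≈ -$7.25

-$7.25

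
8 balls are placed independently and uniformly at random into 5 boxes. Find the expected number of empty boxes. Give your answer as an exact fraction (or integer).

Let Xⱼ=1 if box j is empty. P(Xⱼ=1) = ((5-1)/5)^8 = 65536/390625.
By linearity, E[#empty] = 5·65536/390625 = 65536/78125.

65536/78125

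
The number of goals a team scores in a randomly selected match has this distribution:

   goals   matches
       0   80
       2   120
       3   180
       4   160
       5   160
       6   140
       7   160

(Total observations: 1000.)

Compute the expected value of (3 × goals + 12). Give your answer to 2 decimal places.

24.54

Total = 1000, so P(goals=0) = 80/1000, etc.
E[3x+12] = (2/25)·12 + (3/25)·18 + (9/50)·21 + (4/25)·24 + (4/25)·27 + (7/50)·30 + (4/25)·33
     = 1227/50 ≈ 24.54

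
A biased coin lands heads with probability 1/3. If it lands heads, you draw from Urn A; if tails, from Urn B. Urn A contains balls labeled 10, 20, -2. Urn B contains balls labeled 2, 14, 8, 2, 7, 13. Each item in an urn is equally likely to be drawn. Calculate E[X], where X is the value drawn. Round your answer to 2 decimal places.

8.22

E[X | Urn A] = (10 + 20 − 2)/3 = 28/3
E[X | Urn B] = (2 + 14 + 8 + 2 + 7 + 13)/6 = 23/3
E[X] = (1/3)·28/3 + (2/3)·23/3 = 74/9 ≈ 8.22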